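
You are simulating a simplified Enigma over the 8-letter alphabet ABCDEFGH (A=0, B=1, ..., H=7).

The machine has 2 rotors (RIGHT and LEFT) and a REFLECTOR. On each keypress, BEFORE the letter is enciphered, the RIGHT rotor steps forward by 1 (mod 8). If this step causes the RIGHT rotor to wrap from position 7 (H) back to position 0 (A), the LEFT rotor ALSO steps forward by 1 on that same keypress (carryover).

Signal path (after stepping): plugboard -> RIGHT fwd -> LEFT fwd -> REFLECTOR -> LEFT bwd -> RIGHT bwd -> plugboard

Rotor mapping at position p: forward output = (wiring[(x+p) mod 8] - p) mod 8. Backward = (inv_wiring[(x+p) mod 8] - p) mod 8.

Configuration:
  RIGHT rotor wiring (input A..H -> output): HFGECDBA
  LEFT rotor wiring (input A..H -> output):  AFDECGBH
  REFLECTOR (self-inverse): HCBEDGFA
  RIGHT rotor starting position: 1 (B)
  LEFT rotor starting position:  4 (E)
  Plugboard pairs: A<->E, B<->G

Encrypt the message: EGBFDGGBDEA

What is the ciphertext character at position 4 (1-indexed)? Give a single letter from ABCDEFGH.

Char 1 ('E'): step: R->2, L=4; E->plug->A->R->E->L->E->refl->D->L'->D->R'->H->plug->H
Char 2 ('G'): step: R->3, L=4; G->plug->B->R->H->L->A->refl->H->L'->G->R'->D->plug->D
Char 3 ('B'): step: R->4, L=4; B->plug->G->R->C->L->F->refl->G->L'->A->R'->H->plug->H
Char 4 ('F'): step: R->5, L=4; F->plug->F->R->B->L->C->refl->B->L'->F->R'->H->plug->H

H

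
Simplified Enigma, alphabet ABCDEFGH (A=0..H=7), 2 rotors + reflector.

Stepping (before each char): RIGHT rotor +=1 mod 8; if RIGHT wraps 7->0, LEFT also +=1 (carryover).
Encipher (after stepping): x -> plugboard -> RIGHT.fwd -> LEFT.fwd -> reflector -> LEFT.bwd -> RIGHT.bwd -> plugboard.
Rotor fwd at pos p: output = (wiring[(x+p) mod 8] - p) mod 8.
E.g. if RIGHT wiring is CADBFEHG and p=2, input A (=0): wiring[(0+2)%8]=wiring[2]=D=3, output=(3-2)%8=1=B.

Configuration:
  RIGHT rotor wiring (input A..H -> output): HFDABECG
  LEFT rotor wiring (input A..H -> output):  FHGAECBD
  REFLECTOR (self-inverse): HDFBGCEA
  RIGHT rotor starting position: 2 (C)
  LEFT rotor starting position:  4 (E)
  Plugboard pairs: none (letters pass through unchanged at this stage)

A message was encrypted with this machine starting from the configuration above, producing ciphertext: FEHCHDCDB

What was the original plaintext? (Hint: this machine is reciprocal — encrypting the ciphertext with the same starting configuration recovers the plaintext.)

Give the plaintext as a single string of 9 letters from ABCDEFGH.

Char 1 ('F'): step: R->3, L=4; F->plug->F->R->E->L->B->refl->D->L'->F->R'->A->plug->A
Char 2 ('E'): step: R->4, L=4; E->plug->E->R->D->L->H->refl->A->L'->A->R'->B->plug->B
Char 3 ('H'): step: R->5, L=4; H->plug->H->R->E->L->B->refl->D->L'->F->R'->B->plug->B
Char 4 ('C'): step: R->6, L=4; C->plug->C->R->B->L->G->refl->E->L'->H->R'->D->plug->D
Char 5 ('H'): step: R->7, L=4; H->plug->H->R->D->L->H->refl->A->L'->A->R'->B->plug->B
Char 6 ('D'): step: R->0, L->5 (L advanced); D->plug->D->R->A->L->F->refl->C->L'->E->R'->F->plug->F
Char 7 ('C'): step: R->1, L=5; C->plug->C->R->H->L->H->refl->A->L'->D->R'->E->plug->E
Char 8 ('D'): step: R->2, L=5; D->plug->D->R->C->L->G->refl->E->L'->B->R'->A->plug->A
Char 9 ('B'): step: R->3, L=5; B->plug->B->R->G->L->D->refl->B->L'->F->R'->A->plug->A

Answer: ABBDBFEAA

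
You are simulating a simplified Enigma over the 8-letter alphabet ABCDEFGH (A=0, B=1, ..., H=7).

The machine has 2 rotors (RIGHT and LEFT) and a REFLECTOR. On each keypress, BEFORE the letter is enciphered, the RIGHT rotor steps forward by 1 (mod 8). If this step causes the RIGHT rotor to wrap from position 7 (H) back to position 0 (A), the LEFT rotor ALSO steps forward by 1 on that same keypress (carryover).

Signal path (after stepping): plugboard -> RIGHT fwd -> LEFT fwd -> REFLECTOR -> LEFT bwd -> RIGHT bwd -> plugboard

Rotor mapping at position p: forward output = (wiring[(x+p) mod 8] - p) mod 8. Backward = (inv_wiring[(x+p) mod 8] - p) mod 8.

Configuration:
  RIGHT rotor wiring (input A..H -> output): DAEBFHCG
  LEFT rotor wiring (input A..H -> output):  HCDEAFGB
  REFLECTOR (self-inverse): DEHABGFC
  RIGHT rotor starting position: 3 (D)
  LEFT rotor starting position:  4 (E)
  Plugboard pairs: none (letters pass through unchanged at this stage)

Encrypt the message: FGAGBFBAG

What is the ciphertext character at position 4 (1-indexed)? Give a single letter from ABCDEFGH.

Char 1 ('F'): step: R->4, L=4; F->plug->F->R->E->L->D->refl->A->L'->H->R'->E->plug->E
Char 2 ('G'): step: R->5, L=4; G->plug->G->R->E->L->D->refl->A->L'->H->R'->F->plug->F
Char 3 ('A'): step: R->6, L=4; A->plug->A->R->E->L->D->refl->A->L'->H->R'->G->plug->G
Char 4 ('G'): step: R->7, L=4; G->plug->G->R->A->L->E->refl->B->L'->B->R'->C->plug->C

C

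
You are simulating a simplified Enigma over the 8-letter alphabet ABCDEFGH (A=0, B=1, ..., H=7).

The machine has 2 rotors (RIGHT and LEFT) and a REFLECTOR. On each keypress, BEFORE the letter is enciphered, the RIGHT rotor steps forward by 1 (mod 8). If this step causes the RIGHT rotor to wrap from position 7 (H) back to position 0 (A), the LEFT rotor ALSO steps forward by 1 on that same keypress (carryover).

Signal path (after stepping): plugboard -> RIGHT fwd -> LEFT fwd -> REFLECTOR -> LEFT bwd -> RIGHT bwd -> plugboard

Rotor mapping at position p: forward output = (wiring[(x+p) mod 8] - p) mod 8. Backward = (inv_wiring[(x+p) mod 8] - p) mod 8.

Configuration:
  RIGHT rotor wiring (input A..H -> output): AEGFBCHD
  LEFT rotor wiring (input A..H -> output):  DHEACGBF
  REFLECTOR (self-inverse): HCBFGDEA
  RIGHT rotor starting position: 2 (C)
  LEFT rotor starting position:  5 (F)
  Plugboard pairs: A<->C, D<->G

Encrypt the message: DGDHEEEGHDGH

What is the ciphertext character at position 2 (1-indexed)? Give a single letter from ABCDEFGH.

Char 1 ('D'): step: R->3, L=5; D->plug->G->R->B->L->E->refl->G->L'->D->R'->H->plug->H
Char 2 ('G'): step: R->4, L=5; G->plug->D->R->H->L->F->refl->D->L'->G->R'->B->plug->B

B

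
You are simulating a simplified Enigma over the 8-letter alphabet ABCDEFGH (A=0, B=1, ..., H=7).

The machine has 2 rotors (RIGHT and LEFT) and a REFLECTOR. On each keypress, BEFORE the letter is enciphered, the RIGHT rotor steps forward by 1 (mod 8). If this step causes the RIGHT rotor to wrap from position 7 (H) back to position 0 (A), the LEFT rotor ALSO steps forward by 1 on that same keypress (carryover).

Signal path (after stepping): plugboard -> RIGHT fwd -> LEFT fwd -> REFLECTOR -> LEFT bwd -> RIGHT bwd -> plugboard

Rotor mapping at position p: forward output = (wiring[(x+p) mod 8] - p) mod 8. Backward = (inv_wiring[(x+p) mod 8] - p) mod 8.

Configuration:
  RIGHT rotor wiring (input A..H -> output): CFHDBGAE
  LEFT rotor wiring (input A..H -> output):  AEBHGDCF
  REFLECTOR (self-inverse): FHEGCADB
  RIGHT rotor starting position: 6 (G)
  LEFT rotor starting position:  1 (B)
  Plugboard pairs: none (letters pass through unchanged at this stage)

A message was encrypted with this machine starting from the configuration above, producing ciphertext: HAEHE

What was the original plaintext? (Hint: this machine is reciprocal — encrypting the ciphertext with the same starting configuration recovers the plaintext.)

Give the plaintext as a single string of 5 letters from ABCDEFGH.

Answer: BCBGH

Derivation:
Char 1 ('H'): step: R->7, L=1; H->plug->H->R->B->L->A->refl->F->L'->D->R'->B->plug->B
Char 2 ('A'): step: R->0, L->2 (L advanced); A->plug->A->R->C->L->E->refl->C->L'->H->R'->C->plug->C
Char 3 ('E'): step: R->1, L=2; E->plug->E->R->F->L->D->refl->G->L'->G->R'->B->plug->B
Char 4 ('H'): step: R->2, L=2; H->plug->H->R->D->L->B->refl->H->L'->A->R'->G->plug->G
Char 5 ('E'): step: R->3, L=2; E->plug->E->R->B->L->F->refl->A->L'->E->R'->H->plug->H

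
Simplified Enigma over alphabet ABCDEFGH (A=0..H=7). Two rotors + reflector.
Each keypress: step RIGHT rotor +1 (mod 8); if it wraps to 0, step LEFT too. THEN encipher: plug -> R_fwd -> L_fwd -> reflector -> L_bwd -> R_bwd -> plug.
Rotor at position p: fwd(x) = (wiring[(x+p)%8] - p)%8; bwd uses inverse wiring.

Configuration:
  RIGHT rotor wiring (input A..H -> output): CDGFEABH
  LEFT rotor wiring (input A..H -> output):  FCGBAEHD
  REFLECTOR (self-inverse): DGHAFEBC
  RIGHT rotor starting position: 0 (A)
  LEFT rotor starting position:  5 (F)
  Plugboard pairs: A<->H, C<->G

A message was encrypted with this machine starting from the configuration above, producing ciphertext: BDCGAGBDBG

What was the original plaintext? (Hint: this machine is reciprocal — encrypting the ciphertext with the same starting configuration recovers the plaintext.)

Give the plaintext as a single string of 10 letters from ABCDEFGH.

Answer: HHBCHCDEGD

Derivation:
Char 1 ('B'): step: R->1, L=5; B->plug->B->R->F->L->B->refl->G->L'->C->R'->A->plug->H
Char 2 ('D'): step: R->2, L=5; D->plug->D->R->G->L->E->refl->F->L'->E->R'->A->plug->H
Char 3 ('C'): step: R->3, L=5; C->plug->G->R->A->L->H->refl->C->L'->B->R'->B->plug->B
Char 4 ('G'): step: R->4, L=5; G->plug->C->R->F->L->B->refl->G->L'->C->R'->G->plug->C
Char 5 ('A'): step: R->5, L=5; A->plug->H->R->H->L->D->refl->A->L'->D->R'->A->plug->H
Char 6 ('G'): step: R->6, L=5; G->plug->C->R->E->L->F->refl->E->L'->G->R'->G->plug->C
Char 7 ('B'): step: R->7, L=5; B->plug->B->R->D->L->A->refl->D->L'->H->R'->D->plug->D
Char 8 ('D'): step: R->0, L->6 (L advanced); D->plug->D->R->F->L->D->refl->A->L'->E->R'->E->plug->E
Char 9 ('B'): step: R->1, L=6; B->plug->B->R->F->L->D->refl->A->L'->E->R'->C->plug->G
Char 10 ('G'): step: R->2, L=6; G->plug->C->R->C->L->H->refl->C->L'->G->R'->D->plug->D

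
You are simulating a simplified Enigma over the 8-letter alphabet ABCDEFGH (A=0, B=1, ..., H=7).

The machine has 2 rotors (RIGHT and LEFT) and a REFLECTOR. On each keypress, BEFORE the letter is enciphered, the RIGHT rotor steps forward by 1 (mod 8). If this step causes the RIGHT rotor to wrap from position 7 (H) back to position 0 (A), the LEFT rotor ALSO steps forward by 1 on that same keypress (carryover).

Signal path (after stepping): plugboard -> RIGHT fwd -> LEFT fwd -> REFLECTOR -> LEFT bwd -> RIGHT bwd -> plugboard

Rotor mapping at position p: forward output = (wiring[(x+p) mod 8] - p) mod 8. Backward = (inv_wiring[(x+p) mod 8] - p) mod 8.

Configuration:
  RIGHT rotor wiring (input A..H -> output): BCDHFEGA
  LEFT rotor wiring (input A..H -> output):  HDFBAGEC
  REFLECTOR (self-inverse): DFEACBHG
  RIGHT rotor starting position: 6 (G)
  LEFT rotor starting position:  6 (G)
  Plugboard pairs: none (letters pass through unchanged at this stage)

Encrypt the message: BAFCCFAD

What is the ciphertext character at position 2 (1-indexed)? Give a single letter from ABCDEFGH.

Char 1 ('B'): step: R->7, L=6; B->plug->B->R->C->L->B->refl->F->L'->D->R'->C->plug->C
Char 2 ('A'): step: R->0, L->7 (L advanced); A->plug->A->R->B->L->A->refl->D->L'->A->R'->H->plug->H

H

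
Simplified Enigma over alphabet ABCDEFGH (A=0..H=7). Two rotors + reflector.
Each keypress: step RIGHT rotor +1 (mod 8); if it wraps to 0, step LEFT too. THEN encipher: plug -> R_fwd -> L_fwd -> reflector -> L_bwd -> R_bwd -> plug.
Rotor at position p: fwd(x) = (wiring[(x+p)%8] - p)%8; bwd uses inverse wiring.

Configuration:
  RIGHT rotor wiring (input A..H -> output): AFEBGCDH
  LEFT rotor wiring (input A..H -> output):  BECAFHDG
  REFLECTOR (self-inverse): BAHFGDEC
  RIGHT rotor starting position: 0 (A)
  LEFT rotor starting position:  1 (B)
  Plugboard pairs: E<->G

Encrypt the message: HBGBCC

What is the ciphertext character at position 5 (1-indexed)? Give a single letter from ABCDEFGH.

Char 1 ('H'): step: R->1, L=1; H->plug->H->R->H->L->A->refl->B->L'->B->R'->E->plug->G
Char 2 ('B'): step: R->2, L=1; B->plug->B->R->H->L->A->refl->B->L'->B->R'->E->plug->G
Char 3 ('G'): step: R->3, L=1; G->plug->E->R->E->L->G->refl->E->L'->D->R'->B->plug->B
Char 4 ('B'): step: R->4, L=1; B->plug->B->R->G->L->F->refl->D->L'->A->R'->G->plug->E
Char 5 ('C'): step: R->5, L=1; C->plug->C->R->C->L->H->refl->C->L'->F->R'->A->plug->A

A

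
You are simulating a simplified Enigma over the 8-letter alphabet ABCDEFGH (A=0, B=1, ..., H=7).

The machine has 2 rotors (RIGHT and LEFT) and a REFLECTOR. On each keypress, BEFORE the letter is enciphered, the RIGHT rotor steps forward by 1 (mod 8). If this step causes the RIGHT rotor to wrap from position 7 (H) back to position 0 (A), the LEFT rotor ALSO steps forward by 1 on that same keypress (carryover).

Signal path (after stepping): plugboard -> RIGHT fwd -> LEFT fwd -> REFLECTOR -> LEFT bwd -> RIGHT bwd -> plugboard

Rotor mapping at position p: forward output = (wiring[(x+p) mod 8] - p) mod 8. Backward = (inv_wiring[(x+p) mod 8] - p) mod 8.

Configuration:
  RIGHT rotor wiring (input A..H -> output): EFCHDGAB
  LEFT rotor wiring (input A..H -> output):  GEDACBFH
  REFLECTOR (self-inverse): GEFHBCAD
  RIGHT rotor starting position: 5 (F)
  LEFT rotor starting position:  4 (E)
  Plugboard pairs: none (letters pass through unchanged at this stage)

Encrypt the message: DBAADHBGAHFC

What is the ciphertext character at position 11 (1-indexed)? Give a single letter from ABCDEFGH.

Char 1 ('D'): step: R->6, L=4; D->plug->D->R->H->L->E->refl->B->L'->C->R'->A->plug->A
Char 2 ('B'): step: R->7, L=4; B->plug->B->R->F->L->A->refl->G->L'->A->R'->E->plug->E
Char 3 ('A'): step: R->0, L->5 (L advanced); A->plug->A->R->E->L->H->refl->D->L'->G->R'->F->plug->F
Char 4 ('A'): step: R->1, L=5; A->plug->A->R->E->L->H->refl->D->L'->G->R'->C->plug->C
Char 5 ('D'): step: R->2, L=5; D->plug->D->R->E->L->H->refl->D->L'->G->R'->E->plug->E
Char 6 ('H'): step: R->3, L=5; H->plug->H->R->H->L->F->refl->C->L'->C->R'->G->plug->G
Char 7 ('B'): step: R->4, L=5; B->plug->B->R->C->L->C->refl->F->L'->H->R'->A->plug->A
Char 8 ('G'): step: R->5, L=5; G->plug->G->R->C->L->C->refl->F->L'->H->R'->D->plug->D
Char 9 ('A'): step: R->6, L=5; A->plug->A->R->C->L->C->refl->F->L'->H->R'->D->plug->D
Char 10 ('H'): step: R->7, L=5; H->plug->H->R->B->L->A->refl->G->L'->F->R'->B->plug->B
Char 11 ('F'): step: R->0, L->6 (L advanced); F->plug->F->R->G->L->E->refl->B->L'->B->R'->H->plug->H

H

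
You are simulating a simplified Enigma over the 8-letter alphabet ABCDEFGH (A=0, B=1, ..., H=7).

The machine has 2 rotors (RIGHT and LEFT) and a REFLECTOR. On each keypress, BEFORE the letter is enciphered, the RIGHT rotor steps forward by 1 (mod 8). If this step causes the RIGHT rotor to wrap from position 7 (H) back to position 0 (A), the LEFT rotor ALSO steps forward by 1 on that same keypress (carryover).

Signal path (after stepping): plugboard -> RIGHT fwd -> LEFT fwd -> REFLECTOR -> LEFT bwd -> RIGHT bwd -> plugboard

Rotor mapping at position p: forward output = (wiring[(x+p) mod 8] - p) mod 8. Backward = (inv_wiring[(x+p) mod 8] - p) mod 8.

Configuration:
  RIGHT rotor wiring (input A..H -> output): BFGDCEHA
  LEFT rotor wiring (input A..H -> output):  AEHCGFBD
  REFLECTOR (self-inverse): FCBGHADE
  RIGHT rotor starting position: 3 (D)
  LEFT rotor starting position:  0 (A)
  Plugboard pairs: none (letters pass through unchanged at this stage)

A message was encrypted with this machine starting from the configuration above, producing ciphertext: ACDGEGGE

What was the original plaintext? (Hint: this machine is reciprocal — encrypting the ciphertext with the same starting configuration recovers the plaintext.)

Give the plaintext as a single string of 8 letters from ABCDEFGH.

Char 1 ('A'): step: R->4, L=0; A->plug->A->R->G->L->B->refl->C->L'->D->R'->C->plug->C
Char 2 ('C'): step: R->5, L=0; C->plug->C->R->D->L->C->refl->B->L'->G->R'->G->plug->G
Char 3 ('D'): step: R->6, L=0; D->plug->D->R->H->L->D->refl->G->L'->E->R'->G->plug->G
Char 4 ('G'): step: R->7, L=0; G->plug->G->R->F->L->F->refl->A->L'->A->R'->H->plug->H
Char 5 ('E'): step: R->0, L->1 (L advanced); E->plug->E->R->C->L->B->refl->C->L'->G->R'->C->plug->C
Char 6 ('G'): step: R->1, L=1; G->plug->G->R->H->L->H->refl->E->L'->E->R'->A->plug->A
Char 7 ('G'): step: R->2, L=1; G->plug->G->R->H->L->H->refl->E->L'->E->R'->A->plug->A
Char 8 ('E'): step: R->3, L=1; E->plug->E->R->F->L->A->refl->F->L'->D->R'->H->plug->H

Answer: CGGHCAAH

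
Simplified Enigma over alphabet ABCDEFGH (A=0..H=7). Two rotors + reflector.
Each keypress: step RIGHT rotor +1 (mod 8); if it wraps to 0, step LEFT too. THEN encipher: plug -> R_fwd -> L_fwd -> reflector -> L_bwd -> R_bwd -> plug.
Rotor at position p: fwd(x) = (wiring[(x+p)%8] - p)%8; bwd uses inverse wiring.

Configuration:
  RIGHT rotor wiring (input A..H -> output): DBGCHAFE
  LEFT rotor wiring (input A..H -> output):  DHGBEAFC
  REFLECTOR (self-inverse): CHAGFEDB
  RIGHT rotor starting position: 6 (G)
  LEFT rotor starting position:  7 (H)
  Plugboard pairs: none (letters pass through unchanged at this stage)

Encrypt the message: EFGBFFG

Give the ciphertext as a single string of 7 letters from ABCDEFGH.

Char 1 ('E'): step: R->7, L=7; E->plug->E->R->D->L->H->refl->B->L'->G->R'->H->plug->H
Char 2 ('F'): step: R->0, L->0 (L advanced); F->plug->F->R->A->L->D->refl->G->L'->C->R'->D->plug->D
Char 3 ('G'): step: R->1, L=0; G->plug->G->R->D->L->B->refl->H->L'->B->R'->C->plug->C
Char 4 ('B'): step: R->2, L=0; B->plug->B->R->A->L->D->refl->G->L'->C->R'->F->plug->F
Char 5 ('F'): step: R->3, L=0; F->plug->F->R->A->L->D->refl->G->L'->C->R'->D->plug->D
Char 6 ('F'): step: R->4, L=0; F->plug->F->R->F->L->A->refl->C->L'->H->R'->E->plug->E
Char 7 ('G'): step: R->5, L=0; G->plug->G->R->F->L->A->refl->C->L'->H->R'->C->plug->C

Answer: HDCFDEC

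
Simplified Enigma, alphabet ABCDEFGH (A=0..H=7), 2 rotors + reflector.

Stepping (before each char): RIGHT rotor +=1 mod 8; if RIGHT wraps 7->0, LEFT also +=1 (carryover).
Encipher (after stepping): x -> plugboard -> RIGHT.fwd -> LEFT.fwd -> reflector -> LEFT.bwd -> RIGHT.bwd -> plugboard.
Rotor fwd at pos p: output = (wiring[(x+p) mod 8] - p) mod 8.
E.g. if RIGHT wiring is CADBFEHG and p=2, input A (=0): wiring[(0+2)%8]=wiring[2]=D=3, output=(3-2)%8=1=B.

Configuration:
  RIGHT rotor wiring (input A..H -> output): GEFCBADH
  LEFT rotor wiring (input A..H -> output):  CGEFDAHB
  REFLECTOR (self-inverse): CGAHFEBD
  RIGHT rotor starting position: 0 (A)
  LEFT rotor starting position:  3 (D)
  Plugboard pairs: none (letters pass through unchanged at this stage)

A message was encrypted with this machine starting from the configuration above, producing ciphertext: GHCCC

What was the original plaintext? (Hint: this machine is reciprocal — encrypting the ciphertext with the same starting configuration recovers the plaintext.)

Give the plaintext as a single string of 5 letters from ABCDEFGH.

Char 1 ('G'): step: R->1, L=3; G->plug->G->R->G->L->D->refl->H->L'->F->R'->H->plug->H
Char 2 ('H'): step: R->2, L=3; H->plug->H->R->C->L->F->refl->E->L'->D->R'->A->plug->A
Char 3 ('C'): step: R->3, L=3; C->plug->C->R->F->L->H->refl->D->L'->G->R'->B->plug->B
Char 4 ('C'): step: R->4, L=3; C->plug->C->R->H->L->B->refl->G->L'->E->R'->B->plug->B
Char 5 ('C'): step: R->5, L=3; C->plug->C->R->C->L->F->refl->E->L'->D->R'->A->plug->A

Answer: HABBA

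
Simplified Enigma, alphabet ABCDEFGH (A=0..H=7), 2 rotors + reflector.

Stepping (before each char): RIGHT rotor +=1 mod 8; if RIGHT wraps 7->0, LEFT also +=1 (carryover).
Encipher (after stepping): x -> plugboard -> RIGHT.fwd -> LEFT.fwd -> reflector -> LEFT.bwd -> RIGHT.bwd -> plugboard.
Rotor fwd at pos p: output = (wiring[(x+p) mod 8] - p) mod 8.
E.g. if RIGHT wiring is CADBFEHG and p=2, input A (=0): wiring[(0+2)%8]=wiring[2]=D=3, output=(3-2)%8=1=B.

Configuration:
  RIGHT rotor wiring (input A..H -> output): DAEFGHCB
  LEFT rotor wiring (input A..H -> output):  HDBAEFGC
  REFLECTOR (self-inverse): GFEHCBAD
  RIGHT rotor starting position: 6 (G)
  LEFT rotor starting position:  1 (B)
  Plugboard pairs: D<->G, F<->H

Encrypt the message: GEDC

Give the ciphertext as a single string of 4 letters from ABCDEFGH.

Answer: EHBA

Derivation:
Char 1 ('G'): step: R->7, L=1; G->plug->D->R->F->L->F->refl->B->L'->G->R'->E->plug->E
Char 2 ('E'): step: R->0, L->2 (L advanced); E->plug->E->R->G->L->F->refl->B->L'->H->R'->F->plug->H
Char 3 ('D'): step: R->1, L=2; D->plug->G->R->A->L->H->refl->D->L'->D->R'->B->plug->B
Char 4 ('C'): step: R->2, L=2; C->plug->C->R->E->L->E->refl->C->L'->C->R'->A->plug->A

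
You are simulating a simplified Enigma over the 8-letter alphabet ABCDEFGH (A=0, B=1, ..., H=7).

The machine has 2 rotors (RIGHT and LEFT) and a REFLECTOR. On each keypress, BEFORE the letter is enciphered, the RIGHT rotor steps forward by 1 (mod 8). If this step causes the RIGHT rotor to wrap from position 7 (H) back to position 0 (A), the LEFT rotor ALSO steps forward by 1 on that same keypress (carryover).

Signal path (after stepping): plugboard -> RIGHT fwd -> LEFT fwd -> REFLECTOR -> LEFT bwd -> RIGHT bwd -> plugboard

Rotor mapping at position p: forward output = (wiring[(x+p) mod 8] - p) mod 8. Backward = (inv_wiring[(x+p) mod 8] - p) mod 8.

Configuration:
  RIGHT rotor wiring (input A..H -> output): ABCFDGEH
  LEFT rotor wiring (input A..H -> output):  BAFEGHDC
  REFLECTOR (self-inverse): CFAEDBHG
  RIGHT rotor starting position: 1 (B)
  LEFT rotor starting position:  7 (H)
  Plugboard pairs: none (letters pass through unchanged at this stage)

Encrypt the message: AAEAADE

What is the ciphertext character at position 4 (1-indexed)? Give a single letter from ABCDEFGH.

Char 1 ('A'): step: R->2, L=7; A->plug->A->R->A->L->D->refl->E->L'->H->R'->H->plug->H
Char 2 ('A'): step: R->3, L=7; A->plug->A->R->C->L->B->refl->F->L'->E->R'->E->plug->E
Char 3 ('E'): step: R->4, L=7; E->plug->E->R->E->L->F->refl->B->L'->C->R'->B->plug->B
Char 4 ('A'): step: R->5, L=7; A->plug->A->R->B->L->C->refl->A->L'->G->R'->H->plug->H

H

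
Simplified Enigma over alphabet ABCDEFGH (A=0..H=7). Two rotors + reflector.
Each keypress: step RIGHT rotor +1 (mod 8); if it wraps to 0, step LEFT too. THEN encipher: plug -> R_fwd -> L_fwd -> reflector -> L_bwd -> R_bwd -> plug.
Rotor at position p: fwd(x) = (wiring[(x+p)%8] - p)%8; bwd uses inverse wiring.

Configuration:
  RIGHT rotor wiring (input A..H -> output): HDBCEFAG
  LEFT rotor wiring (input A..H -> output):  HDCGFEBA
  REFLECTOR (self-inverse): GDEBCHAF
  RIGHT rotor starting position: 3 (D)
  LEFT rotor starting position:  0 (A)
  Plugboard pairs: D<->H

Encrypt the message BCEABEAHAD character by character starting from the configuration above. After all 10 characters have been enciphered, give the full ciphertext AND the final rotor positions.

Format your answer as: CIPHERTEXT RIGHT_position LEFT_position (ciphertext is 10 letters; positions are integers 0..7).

Answer: DEDEGCGAEG 5 1

Derivation:
Char 1 ('B'): step: R->4, L=0; B->plug->B->R->B->L->D->refl->B->L'->G->R'->H->plug->D
Char 2 ('C'): step: R->5, L=0; C->plug->C->R->B->L->D->refl->B->L'->G->R'->E->plug->E
Char 3 ('E'): step: R->6, L=0; E->plug->E->R->D->L->G->refl->A->L'->H->R'->H->plug->D
Char 4 ('A'): step: R->7, L=0; A->plug->A->R->H->L->A->refl->G->L'->D->R'->E->plug->E
Char 5 ('B'): step: R->0, L->1 (L advanced); B->plug->B->R->D->L->E->refl->C->L'->A->R'->G->plug->G
Char 6 ('E'): step: R->1, L=1; E->plug->E->R->E->L->D->refl->B->L'->B->R'->C->plug->C
Char 7 ('A'): step: R->2, L=1; A->plug->A->R->H->L->G->refl->A->L'->F->R'->G->plug->G
Char 8 ('H'): step: R->3, L=1; H->plug->D->R->F->L->A->refl->G->L'->H->R'->A->plug->A
Char 9 ('A'): step: R->4, L=1; A->plug->A->R->A->L->C->refl->E->L'->D->R'->E->plug->E
Char 10 ('D'): step: R->5, L=1; D->plug->H->R->H->L->G->refl->A->L'->F->R'->G->plug->G
Final: ciphertext=DEDEGCGAEG, RIGHT=5, LEFT=1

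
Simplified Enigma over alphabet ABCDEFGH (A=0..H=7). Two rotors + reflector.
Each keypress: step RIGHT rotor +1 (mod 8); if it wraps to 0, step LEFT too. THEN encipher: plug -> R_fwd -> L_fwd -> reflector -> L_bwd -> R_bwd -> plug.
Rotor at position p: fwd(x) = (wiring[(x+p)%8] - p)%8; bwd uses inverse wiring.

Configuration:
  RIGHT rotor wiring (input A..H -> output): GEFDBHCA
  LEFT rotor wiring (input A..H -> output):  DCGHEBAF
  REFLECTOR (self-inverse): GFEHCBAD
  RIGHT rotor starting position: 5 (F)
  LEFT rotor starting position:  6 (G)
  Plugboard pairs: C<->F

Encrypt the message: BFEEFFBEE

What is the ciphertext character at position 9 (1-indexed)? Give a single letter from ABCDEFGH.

Char 1 ('B'): step: R->6, L=6; B->plug->B->R->C->L->F->refl->B->L'->F->R'->F->plug->C
Char 2 ('F'): step: R->7, L=6; F->plug->C->R->F->L->B->refl->F->L'->C->R'->F->plug->C
Char 3 ('E'): step: R->0, L->7 (L advanced); E->plug->E->R->B->L->E->refl->C->L'->G->R'->A->plug->A
Char 4 ('E'): step: R->1, L=7; E->plug->E->R->G->L->C->refl->E->L'->B->R'->F->plug->C
Char 5 ('F'): step: R->2, L=7; F->plug->C->R->H->L->B->refl->F->L'->F->R'->D->plug->D
Char 6 ('F'): step: R->3, L=7; F->plug->C->R->E->L->A->refl->G->L'->A->R'->A->plug->A
Char 7 ('B'): step: R->4, L=7; B->plug->B->R->D->L->H->refl->D->L'->C->R'->E->plug->E
Char 8 ('E'): step: R->5, L=7; E->plug->E->R->H->L->B->refl->F->L'->F->R'->B->plug->B
Char 9 ('E'): step: R->6, L=7; E->plug->E->R->H->L->B->refl->F->L'->F->R'->F->plug->C

C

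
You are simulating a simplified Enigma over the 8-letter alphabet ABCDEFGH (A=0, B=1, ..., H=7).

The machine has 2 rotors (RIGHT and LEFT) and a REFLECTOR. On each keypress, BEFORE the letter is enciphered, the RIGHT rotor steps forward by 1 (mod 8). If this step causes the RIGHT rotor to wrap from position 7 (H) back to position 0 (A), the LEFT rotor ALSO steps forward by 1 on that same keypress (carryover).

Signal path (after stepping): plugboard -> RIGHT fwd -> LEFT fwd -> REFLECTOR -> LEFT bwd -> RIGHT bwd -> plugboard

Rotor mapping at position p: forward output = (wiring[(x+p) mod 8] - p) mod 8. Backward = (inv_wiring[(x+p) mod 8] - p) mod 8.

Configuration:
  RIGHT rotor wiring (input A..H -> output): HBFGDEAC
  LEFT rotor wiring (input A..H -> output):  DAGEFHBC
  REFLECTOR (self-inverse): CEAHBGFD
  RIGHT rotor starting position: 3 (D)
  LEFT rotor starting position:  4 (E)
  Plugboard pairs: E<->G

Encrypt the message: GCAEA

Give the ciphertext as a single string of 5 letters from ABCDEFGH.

Char 1 ('G'): step: R->4, L=4; G->plug->E->R->D->L->G->refl->F->L'->C->R'->H->plug->H
Char 2 ('C'): step: R->5, L=4; C->plug->C->R->F->L->E->refl->B->L'->A->R'->F->plug->F
Char 3 ('A'): step: R->6, L=4; A->plug->A->R->C->L->F->refl->G->L'->D->R'->D->plug->D
Char 4 ('E'): step: R->7, L=4; E->plug->G->R->F->L->E->refl->B->L'->A->R'->B->plug->B
Char 5 ('A'): step: R->0, L->5 (L advanced); A->plug->A->R->H->L->A->refl->C->L'->A->R'->G->plug->E

Answer: HFDBE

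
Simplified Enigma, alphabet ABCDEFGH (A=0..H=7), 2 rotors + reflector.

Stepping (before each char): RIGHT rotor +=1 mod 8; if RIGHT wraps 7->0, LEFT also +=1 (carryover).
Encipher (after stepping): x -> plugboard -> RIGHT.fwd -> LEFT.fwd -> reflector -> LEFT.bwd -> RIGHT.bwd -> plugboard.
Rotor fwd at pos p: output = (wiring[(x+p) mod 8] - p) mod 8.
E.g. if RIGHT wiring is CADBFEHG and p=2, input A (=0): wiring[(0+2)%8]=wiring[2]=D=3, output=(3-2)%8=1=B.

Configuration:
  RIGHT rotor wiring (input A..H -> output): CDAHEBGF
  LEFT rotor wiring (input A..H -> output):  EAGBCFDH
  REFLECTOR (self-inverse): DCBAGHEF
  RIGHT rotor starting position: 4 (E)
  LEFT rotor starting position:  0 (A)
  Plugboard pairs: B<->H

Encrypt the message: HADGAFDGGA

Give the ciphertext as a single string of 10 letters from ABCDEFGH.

Answer: EEAEHHBEBF

Derivation:
Char 1 ('H'): step: R->5, L=0; H->plug->B->R->B->L->A->refl->D->L'->G->R'->E->plug->E
Char 2 ('A'): step: R->6, L=0; A->plug->A->R->A->L->E->refl->G->L'->C->R'->E->plug->E
Char 3 ('D'): step: R->7, L=0; D->plug->D->R->B->L->A->refl->D->L'->G->R'->A->plug->A
Char 4 ('G'): step: R->0, L->1 (L advanced); G->plug->G->R->G->L->G->refl->E->L'->E->R'->E->plug->E
Char 5 ('A'): step: R->1, L=1; A->plug->A->R->C->L->A->refl->D->L'->H->R'->B->plug->H
Char 6 ('F'): step: R->2, L=1; F->plug->F->R->D->L->B->refl->C->L'->F->R'->B->plug->H
Char 7 ('D'): step: R->3, L=1; D->plug->D->R->D->L->B->refl->C->L'->F->R'->H->plug->B
Char 8 ('G'): step: R->4, L=1; G->plug->G->R->E->L->E->refl->G->L'->G->R'->E->plug->E
Char 9 ('G'): step: R->5, L=1; G->plug->G->R->C->L->A->refl->D->L'->H->R'->H->plug->B
Char 10 ('A'): step: R->6, L=1; A->plug->A->R->A->L->H->refl->F->L'->B->R'->F->plug->F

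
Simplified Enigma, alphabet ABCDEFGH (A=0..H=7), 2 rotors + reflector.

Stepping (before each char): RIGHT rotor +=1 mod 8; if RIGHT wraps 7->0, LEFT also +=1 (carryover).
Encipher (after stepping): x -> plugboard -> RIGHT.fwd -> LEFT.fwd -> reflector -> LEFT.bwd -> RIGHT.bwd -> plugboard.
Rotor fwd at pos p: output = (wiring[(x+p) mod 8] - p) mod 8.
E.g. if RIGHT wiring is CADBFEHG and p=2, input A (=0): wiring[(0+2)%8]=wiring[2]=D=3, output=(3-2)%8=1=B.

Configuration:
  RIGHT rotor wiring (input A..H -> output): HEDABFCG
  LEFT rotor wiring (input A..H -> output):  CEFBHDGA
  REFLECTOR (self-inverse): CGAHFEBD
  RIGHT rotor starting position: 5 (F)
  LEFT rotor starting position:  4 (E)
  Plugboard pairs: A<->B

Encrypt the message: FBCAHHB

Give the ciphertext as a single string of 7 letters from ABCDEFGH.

Char 1 ('F'): step: R->6, L=4; F->plug->F->R->C->L->C->refl->A->L'->F->R'->E->plug->E
Char 2 ('B'): step: R->7, L=4; B->plug->A->R->H->L->F->refl->E->L'->D->R'->H->plug->H
Char 3 ('C'): step: R->0, L->5 (L advanced); C->plug->C->R->D->L->F->refl->E->L'->G->R'->H->plug->H
Char 4 ('A'): step: R->1, L=5; A->plug->B->R->C->L->D->refl->H->L'->E->R'->E->plug->E
Char 5 ('H'): step: R->2, L=5; H->plug->H->R->C->L->D->refl->H->L'->E->R'->F->plug->F
Char 6 ('H'): step: R->3, L=5; H->plug->H->R->A->L->G->refl->B->L'->B->R'->G->plug->G
Char 7 ('B'): step: R->4, L=5; B->plug->A->R->F->L->A->refl->C->L'->H->R'->G->plug->G

Answer: EHHEFGG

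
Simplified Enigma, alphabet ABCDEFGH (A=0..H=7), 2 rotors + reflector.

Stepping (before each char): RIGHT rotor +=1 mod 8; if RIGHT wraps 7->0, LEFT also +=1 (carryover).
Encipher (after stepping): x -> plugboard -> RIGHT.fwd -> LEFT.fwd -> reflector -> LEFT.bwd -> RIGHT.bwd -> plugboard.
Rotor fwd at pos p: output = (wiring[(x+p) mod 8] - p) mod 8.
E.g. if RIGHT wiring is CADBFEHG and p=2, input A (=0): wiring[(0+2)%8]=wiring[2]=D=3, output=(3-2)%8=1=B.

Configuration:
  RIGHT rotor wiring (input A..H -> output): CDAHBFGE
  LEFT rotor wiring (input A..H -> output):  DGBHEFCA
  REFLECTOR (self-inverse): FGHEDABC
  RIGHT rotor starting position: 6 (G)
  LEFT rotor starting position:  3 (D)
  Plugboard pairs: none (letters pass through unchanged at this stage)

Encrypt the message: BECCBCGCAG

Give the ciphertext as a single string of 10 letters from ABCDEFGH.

Char 1 ('B'): step: R->7, L=3; B->plug->B->R->D->L->H->refl->C->L'->C->R'->F->plug->F
Char 2 ('E'): step: R->0, L->4 (L advanced); E->plug->E->R->B->L->B->refl->G->L'->C->R'->A->plug->A
Char 3 ('C'): step: R->1, L=4; C->plug->C->R->G->L->F->refl->A->L'->A->R'->D->plug->D
Char 4 ('C'): step: R->2, L=4; C->plug->C->R->H->L->D->refl->E->L'->D->R'->D->plug->D
Char 5 ('B'): step: R->3, L=4; B->plug->B->R->G->L->F->refl->A->L'->A->R'->G->plug->G
Char 6 ('C'): step: R->4, L=4; C->plug->C->R->C->L->G->refl->B->L'->B->R'->B->plug->B
Char 7 ('G'): step: R->5, L=4; G->plug->G->R->C->L->G->refl->B->L'->B->R'->B->plug->B
Char 8 ('C'): step: R->6, L=4; C->plug->C->R->E->L->H->refl->C->L'->F->R'->D->plug->D
Char 9 ('A'): step: R->7, L=4; A->plug->A->R->F->L->C->refl->H->L'->E->R'->C->plug->C
Char 10 ('G'): step: R->0, L->5 (L advanced); G->plug->G->R->G->L->C->refl->H->L'->H->R'->D->plug->D

Answer: FADDGBBDCD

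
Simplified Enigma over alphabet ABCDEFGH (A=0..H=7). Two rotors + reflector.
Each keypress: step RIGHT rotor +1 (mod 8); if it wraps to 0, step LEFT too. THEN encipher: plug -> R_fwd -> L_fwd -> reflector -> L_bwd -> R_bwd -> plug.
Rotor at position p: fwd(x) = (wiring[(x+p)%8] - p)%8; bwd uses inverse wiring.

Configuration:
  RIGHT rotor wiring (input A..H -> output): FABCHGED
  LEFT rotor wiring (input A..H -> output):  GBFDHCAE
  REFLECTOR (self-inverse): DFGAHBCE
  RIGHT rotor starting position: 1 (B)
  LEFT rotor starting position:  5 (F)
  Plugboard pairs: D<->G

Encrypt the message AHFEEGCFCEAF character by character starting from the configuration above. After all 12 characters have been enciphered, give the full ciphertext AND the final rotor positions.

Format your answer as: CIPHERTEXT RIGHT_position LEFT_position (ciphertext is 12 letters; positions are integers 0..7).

Answer: HABGHABDHGBB 5 6

Derivation:
Char 1 ('A'): step: R->2, L=5; A->plug->A->R->H->L->C->refl->G->L'->G->R'->H->plug->H
Char 2 ('H'): step: R->3, L=5; H->plug->H->R->G->L->G->refl->C->L'->H->R'->A->plug->A
Char 3 ('F'): step: R->4, L=5; F->plug->F->R->E->L->E->refl->H->L'->C->R'->B->plug->B
Char 4 ('E'): step: R->5, L=5; E->plug->E->R->D->L->B->refl->F->L'->A->R'->D->plug->G
Char 5 ('E'): step: R->6, L=5; E->plug->E->R->D->L->B->refl->F->L'->A->R'->H->plug->H
Char 6 ('G'): step: R->7, L=5; G->plug->D->R->C->L->H->refl->E->L'->E->R'->A->plug->A
Char 7 ('C'): step: R->0, L->6 (L advanced); C->plug->C->R->B->L->G->refl->C->L'->A->R'->B->plug->B
Char 8 ('F'): step: R->1, L=6; F->plug->F->R->D->L->D->refl->A->L'->C->R'->G->plug->D
Char 9 ('C'): step: R->2, L=6; C->plug->C->R->F->L->F->refl->B->L'->G->R'->H->plug->H
Char 10 ('E'): step: R->3, L=6; E->plug->E->R->A->L->C->refl->G->L'->B->R'->D->plug->G
Char 11 ('A'): step: R->4, L=6; A->plug->A->R->D->L->D->refl->A->L'->C->R'->B->plug->B
Char 12 ('F'): step: R->5, L=6; F->plug->F->R->E->L->H->refl->E->L'->H->R'->B->plug->B
Final: ciphertext=HABGHABDHGBB, RIGHT=5, LEFT=6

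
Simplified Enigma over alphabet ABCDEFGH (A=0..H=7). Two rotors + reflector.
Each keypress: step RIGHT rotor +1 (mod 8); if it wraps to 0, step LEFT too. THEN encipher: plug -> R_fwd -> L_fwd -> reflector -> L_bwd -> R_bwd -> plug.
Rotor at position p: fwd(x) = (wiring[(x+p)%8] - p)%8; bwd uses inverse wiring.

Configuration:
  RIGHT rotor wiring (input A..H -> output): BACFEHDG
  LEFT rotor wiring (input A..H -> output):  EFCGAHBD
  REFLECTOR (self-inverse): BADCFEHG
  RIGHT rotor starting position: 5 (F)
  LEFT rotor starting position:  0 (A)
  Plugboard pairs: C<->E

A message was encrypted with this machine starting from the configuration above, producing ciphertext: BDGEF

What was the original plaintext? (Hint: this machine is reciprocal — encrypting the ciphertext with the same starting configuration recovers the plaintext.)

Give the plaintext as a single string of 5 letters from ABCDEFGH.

Char 1 ('B'): step: R->6, L=0; B->plug->B->R->A->L->E->refl->F->L'->B->R'->H->plug->H
Char 2 ('D'): step: R->7, L=0; D->plug->D->R->D->L->G->refl->H->L'->F->R'->F->plug->F
Char 3 ('G'): step: R->0, L->1 (L advanced); G->plug->G->R->D->L->H->refl->G->L'->E->R'->E->plug->C
Char 4 ('E'): step: R->1, L=1; E->plug->C->R->E->L->G->refl->H->L'->D->R'->D->plug->D
Char 5 ('F'): step: R->2, L=1; F->plug->F->R->E->L->G->refl->H->L'->D->R'->B->plug->B

Answer: HFCDB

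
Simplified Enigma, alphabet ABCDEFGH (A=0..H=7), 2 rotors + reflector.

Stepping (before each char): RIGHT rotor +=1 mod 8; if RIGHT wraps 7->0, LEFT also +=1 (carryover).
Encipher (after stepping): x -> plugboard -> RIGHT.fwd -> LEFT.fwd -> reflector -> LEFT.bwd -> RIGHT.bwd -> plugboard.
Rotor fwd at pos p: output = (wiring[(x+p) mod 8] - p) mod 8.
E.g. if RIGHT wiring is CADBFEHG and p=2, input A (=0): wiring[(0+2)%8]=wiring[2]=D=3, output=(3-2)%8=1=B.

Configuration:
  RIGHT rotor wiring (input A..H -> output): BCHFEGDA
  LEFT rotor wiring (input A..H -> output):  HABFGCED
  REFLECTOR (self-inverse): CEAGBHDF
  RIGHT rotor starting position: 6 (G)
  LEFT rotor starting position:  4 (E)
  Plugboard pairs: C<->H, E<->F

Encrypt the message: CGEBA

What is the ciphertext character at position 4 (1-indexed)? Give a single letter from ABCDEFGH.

Char 1 ('C'): step: R->7, L=4; C->plug->H->R->E->L->D->refl->G->L'->B->R'->A->plug->A
Char 2 ('G'): step: R->0, L->5 (L advanced); G->plug->G->R->D->L->C->refl->A->L'->G->R'->F->plug->E
Char 3 ('E'): step: R->1, L=5; E->plug->F->R->C->L->G->refl->D->L'->E->R'->C->plug->H
Char 4 ('B'): step: R->2, L=5; B->plug->B->R->D->L->C->refl->A->L'->G->R'->F->plug->E

E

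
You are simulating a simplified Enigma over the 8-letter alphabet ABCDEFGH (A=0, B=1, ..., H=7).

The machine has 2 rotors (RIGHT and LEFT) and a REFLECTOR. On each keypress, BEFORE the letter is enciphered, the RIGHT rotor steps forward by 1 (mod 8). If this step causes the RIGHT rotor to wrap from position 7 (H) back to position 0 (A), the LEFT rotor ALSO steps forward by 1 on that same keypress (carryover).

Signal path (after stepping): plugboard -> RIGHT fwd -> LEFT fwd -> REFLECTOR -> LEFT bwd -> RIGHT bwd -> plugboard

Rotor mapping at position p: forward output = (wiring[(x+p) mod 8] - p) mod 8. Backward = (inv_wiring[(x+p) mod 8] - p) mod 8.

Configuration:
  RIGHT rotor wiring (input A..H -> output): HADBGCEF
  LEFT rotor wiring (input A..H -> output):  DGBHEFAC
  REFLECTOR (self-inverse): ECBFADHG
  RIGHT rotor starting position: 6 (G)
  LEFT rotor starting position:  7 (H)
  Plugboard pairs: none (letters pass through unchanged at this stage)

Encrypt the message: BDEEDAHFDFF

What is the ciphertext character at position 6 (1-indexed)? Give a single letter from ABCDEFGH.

Char 1 ('B'): step: R->7, L=7; B->plug->B->R->A->L->D->refl->F->L'->F->R'->H->plug->H
Char 2 ('D'): step: R->0, L->0 (L advanced); D->plug->D->R->B->L->G->refl->H->L'->D->R'->C->plug->C
Char 3 ('E'): step: R->1, L=0; E->plug->E->R->B->L->G->refl->H->L'->D->R'->F->plug->F
Char 4 ('E'): step: R->2, L=0; E->plug->E->R->C->L->B->refl->C->L'->H->R'->B->plug->B
Char 5 ('D'): step: R->3, L=0; D->plug->D->R->B->L->G->refl->H->L'->D->R'->B->plug->B
Char 6 ('A'): step: R->4, L=0; A->plug->A->R->C->L->B->refl->C->L'->H->R'->G->plug->G

G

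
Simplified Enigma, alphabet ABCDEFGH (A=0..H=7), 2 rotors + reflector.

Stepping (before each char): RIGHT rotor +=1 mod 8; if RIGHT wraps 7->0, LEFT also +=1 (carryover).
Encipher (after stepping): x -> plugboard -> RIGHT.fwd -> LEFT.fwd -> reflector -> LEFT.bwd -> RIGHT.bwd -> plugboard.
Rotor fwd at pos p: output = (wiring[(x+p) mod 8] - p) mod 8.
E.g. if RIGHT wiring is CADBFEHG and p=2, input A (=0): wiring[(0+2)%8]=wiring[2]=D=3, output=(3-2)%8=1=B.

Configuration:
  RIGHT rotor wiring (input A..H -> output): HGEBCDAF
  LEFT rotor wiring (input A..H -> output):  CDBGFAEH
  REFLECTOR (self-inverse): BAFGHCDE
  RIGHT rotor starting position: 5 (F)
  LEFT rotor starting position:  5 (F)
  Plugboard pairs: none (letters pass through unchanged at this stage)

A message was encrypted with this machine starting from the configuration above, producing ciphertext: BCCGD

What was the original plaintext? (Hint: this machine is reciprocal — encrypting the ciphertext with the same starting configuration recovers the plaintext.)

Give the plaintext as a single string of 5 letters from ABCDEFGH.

Char 1 ('B'): step: R->6, L=5; B->plug->B->R->H->L->A->refl->B->L'->G->R'->E->plug->E
Char 2 ('C'): step: R->7, L=5; C->plug->C->R->H->L->A->refl->B->L'->G->R'->A->plug->A
Char 3 ('C'): step: R->0, L->6 (L advanced); C->plug->C->R->E->L->D->refl->G->L'->A->R'->G->plug->G
Char 4 ('G'): step: R->1, L=6; G->plug->G->R->E->L->D->refl->G->L'->A->R'->C->plug->C
Char 5 ('D'): step: R->2, L=6; D->plug->D->R->B->L->B->refl->A->L'->F->R'->G->plug->G

Answer: EAGCG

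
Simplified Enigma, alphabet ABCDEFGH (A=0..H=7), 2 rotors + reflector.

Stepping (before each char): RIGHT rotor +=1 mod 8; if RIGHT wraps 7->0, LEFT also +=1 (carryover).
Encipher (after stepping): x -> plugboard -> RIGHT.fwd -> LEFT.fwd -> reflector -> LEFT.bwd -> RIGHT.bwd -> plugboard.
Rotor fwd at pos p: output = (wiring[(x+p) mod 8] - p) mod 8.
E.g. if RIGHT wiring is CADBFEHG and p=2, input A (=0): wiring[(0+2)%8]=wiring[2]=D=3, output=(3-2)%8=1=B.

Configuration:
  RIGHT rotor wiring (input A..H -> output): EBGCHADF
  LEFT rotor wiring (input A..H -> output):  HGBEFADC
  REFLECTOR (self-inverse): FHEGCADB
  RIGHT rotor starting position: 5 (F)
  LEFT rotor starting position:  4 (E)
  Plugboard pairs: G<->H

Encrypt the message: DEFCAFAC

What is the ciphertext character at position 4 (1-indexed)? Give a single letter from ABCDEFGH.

Char 1 ('D'): step: R->6, L=4; D->plug->D->R->D->L->G->refl->D->L'->E->R'->F->plug->F
Char 2 ('E'): step: R->7, L=4; E->plug->E->R->D->L->G->refl->D->L'->E->R'->H->plug->G
Char 3 ('F'): step: R->0, L->5 (L advanced); F->plug->F->R->A->L->D->refl->G->L'->B->R'->B->plug->B
Char 4 ('C'): step: R->1, L=5; C->plug->C->R->B->L->G->refl->D->L'->A->R'->A->plug->A

A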